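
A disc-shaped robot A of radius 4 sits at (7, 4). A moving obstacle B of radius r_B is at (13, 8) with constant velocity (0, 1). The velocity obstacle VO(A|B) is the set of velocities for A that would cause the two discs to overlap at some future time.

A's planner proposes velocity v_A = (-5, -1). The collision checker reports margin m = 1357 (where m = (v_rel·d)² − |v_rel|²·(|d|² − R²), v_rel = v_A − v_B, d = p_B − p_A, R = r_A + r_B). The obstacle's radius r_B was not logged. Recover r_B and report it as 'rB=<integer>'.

m = 1357
d = (6, 4);  v_rel = (-5, -2),  |v_rel|² = 29
v_rel×d = (-5)·(4) − (-2)·(6) = -8
since m = R²·29 − (-8)²:  R² = (64 + 1357) / 29 = 49
R = √49 = 7  ⇒  r_B = 7 − 4 = 3

rB=3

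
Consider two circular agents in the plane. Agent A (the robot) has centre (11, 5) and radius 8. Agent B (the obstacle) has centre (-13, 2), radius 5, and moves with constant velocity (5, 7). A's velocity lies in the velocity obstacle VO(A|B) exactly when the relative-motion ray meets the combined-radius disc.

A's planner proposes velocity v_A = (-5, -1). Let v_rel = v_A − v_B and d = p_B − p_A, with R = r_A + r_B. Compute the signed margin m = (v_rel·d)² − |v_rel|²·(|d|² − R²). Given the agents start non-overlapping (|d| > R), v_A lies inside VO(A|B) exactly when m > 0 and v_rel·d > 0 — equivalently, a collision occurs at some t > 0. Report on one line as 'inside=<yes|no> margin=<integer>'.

d = (-24, -3),  |d|² = 585;  R = 8+5 = 13,  c = 585−13² = 416
v_rel = (-10, -8),  |v_rel|² = 164;  v_rel·d = (-10)·(-24) + (-8)·(-3) = 264
164·t² − 528·t + 416 = 0  ⇒  m = 264² − 164·416 = 1472
m = 1472 > 0,  v_rel·d = 264 > 0  ⇒  inside

inside=yes margin=1472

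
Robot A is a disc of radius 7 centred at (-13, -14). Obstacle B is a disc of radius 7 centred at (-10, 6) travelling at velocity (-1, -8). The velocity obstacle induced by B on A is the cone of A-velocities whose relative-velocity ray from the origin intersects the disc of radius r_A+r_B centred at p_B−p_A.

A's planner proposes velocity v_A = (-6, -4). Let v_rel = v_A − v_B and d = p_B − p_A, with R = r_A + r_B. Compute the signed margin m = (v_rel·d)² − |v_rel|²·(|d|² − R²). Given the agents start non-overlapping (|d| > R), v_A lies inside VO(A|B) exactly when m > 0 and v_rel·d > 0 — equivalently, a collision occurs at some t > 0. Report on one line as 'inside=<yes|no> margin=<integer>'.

d = (3, 20),  |d|² = 409;  R = 7+7 = 14,  c = 409−14² = 213
v_rel = (-5, 4),  |v_rel|² = 41;  v_rel·d = (-5)·(3) + (4)·(20) = 65
41·t² − 130·t + 213 = 0  ⇒  m = 65² − 41·213 = -4508
m = -4508 < 0,  v_rel·d = 65 > 0  ⇒  outside

inside=no margin=-4508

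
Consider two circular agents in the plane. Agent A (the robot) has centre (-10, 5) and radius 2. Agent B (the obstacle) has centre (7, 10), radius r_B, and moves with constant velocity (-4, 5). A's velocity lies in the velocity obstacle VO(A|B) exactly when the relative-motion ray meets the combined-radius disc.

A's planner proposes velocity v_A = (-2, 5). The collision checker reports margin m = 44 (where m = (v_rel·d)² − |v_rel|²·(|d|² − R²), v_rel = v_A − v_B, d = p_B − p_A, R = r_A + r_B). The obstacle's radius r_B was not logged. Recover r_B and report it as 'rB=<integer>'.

m = 44
d = (17, 5);  v_rel = (2, 0),  |v_rel|² = 4
v_rel×d = (2)·(5) − (0)·(17) = 10
since m = R²·4 − 10²:  R² = (100 + 44) / 4 = 36
R = √36 = 6  ⇒  r_B = 6 − 2 = 4

rB=4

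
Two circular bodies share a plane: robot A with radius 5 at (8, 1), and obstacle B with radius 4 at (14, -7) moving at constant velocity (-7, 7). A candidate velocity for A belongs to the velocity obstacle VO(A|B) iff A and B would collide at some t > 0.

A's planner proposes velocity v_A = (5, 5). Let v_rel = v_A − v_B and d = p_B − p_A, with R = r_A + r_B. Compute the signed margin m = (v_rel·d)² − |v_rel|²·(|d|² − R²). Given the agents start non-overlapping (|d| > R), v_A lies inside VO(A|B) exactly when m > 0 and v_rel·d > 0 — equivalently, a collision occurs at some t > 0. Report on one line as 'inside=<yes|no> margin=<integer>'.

d = (6, -8),  |d|² = 100;  R = 5+4 = 9,  c = 100−9² = 19
v_rel = (12, -2),  |v_rel|² = 148;  v_rel·d = (12)·(6) + (-2)·(-8) = 88
148·t² − 176·t + 19 = 0  ⇒  m = 88² − 148·19 = 4932
m = 4932 > 0,  v_rel·d = 88 > 0  ⇒  inside

inside=yes margin=4932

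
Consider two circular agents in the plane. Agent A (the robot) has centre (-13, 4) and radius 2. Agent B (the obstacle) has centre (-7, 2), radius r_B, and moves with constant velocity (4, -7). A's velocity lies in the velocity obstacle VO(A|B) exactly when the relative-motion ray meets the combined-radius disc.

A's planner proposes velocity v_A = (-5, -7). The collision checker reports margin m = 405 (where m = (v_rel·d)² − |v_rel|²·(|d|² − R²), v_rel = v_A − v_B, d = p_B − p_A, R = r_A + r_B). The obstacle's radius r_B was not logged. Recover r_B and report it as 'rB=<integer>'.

m = 405
d = (6, -2);  v_rel = (-9, 0),  |v_rel|² = 81
v_rel×d = (-9)·(-2) − (0)·(6) = 18
since m = R²·81 − 18²:  R² = (324 + 405) / 81 = 9
R = √9 = 3  ⇒  r_B = 3 − 2 = 1

rB=1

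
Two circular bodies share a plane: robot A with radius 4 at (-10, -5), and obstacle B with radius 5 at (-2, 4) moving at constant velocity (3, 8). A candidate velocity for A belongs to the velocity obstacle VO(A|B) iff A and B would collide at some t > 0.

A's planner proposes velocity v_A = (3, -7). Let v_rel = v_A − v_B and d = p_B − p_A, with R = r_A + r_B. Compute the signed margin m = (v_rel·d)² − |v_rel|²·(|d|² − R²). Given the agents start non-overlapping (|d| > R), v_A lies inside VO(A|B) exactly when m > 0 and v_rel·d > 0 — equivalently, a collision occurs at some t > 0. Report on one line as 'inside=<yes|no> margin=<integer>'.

d = (8, 9),  |d|² = 145;  R = 4+5 = 9,  c = 145−9² = 64
v_rel = (0, -15),  |v_rel|² = 225;  v_rel·d = (0)·(8) + (-15)·(9) = -135
225·t² + 270·t + 64 = 0  ⇒  m = (-135)² − 225·64 = 3825
m = 3825 > 0,  v_rel·d = -135 < 0  ⇒  outside

inside=no margin=3825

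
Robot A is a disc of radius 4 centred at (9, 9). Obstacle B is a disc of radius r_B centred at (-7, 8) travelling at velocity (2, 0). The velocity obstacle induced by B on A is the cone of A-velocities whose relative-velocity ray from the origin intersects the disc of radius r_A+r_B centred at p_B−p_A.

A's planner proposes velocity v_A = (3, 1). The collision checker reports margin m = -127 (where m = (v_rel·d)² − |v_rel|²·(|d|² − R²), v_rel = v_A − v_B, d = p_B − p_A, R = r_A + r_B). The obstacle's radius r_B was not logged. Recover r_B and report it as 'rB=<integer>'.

m = -127
d = (-16, -1);  v_rel = (1, 1),  |v_rel|² = 2
v_rel×d = (1)·(-1) − (1)·(-16) = 15
since m = R²·2 − 15²:  R² = (225 + -127) / 2 = 49
R = √49 = 7  ⇒  r_B = 7 − 4 = 3

rB=3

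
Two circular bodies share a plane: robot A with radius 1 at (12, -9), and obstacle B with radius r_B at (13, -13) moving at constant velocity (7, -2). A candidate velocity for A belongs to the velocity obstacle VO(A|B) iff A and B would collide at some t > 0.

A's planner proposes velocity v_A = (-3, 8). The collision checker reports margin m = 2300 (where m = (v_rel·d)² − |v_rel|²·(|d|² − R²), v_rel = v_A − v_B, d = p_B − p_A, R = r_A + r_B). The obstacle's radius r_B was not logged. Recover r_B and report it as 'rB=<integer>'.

m = 2300
d = (1, -4);  v_rel = (-10, 10),  |v_rel|² = 200
v_rel×d = (-10)·(-4) − (10)·(1) = 30
since m = R²·200 − 30²:  R² = (900 + 2300) / 200 = 16
R = √16 = 4  ⇒  r_B = 4 − 1 = 3

rB=3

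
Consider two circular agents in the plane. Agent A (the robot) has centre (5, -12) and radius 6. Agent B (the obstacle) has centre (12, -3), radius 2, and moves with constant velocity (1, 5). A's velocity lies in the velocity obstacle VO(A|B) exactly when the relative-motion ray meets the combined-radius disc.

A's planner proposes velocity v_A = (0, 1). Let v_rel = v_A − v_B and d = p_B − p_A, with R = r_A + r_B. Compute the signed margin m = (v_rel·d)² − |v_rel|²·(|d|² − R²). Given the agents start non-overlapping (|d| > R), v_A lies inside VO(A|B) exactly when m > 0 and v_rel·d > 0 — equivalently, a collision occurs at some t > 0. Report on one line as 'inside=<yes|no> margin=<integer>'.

d = (7, 9),  |d|² = 130;  R = 6+2 = 8,  c = 130−8² = 66
v_rel = (-1, -4),  |v_rel|² = 17;  v_rel·d = (-1)·(7) + (-4)·(9) = -43
17·t² + 86·t + 66 = 0  ⇒  m = (-43)² − 17·66 = 727
m = 727 > 0,  v_rel·d = -43 < 0  ⇒  outside

inside=no margin=727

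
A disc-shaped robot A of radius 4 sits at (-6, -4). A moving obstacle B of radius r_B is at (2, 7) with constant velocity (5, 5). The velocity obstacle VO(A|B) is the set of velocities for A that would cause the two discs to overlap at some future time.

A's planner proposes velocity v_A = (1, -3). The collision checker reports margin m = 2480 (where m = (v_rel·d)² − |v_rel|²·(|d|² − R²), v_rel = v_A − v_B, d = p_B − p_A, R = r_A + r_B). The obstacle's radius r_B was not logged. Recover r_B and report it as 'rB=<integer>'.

m = 2480
d = (8, 11);  v_rel = (-4, -8),  |v_rel|² = 80
v_rel×d = (-4)·(11) − (-8)·(8) = 20
since m = R²·80 − 20²:  R² = (400 + 2480) / 80 = 36
R = √36 = 6  ⇒  r_B = 6 − 4 = 2

rB=2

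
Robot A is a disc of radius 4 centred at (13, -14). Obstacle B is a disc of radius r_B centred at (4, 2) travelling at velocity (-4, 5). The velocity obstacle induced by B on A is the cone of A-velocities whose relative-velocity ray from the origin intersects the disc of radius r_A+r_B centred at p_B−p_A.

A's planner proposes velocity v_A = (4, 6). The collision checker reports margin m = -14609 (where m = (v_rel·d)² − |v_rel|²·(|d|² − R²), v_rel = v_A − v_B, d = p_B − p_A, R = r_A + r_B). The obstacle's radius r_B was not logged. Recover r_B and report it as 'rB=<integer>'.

m = -14609
d = (-9, 16);  v_rel = (8, 1),  |v_rel|² = 65
v_rel×d = (8)·(16) − (1)·(-9) = 137
since m = R²·65 − 137²:  R² = (18769 + -14609) / 65 = 64
R = √64 = 8  ⇒  r_B = 8 − 4 = 4

rB=4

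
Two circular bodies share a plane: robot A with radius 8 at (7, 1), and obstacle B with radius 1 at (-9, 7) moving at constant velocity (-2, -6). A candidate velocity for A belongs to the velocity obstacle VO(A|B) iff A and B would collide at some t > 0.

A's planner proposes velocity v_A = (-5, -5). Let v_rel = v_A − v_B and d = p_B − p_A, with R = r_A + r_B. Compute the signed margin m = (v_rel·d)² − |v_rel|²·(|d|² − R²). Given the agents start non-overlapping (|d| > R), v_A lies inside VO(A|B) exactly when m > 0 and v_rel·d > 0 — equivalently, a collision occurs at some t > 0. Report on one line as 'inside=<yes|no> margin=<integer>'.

d = (-16, 6),  |d|² = 292;  R = 8+1 = 9,  c = 292−9² = 211
v_rel = (-3, 1),  |v_rel|² = 10;  v_rel·d = (-3)·(-16) + (1)·(6) = 54
10·t² − 108·t + 211 = 0  ⇒  m = 54² − 10·211 = 806
m = 806 > 0,  v_rel·d = 54 > 0  ⇒  inside

inside=yes margin=806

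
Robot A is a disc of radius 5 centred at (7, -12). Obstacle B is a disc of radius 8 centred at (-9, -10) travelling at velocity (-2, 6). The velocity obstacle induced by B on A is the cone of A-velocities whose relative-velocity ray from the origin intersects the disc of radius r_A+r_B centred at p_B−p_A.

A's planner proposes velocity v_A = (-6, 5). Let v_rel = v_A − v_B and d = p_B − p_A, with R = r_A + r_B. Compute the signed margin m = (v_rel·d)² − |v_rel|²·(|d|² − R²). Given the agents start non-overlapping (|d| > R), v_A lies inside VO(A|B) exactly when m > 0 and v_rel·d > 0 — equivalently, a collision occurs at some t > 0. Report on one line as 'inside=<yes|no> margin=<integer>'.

d = (-16, 2),  |d|² = 260;  R = 5+8 = 13,  c = 260−13² = 91
v_rel = (-4, -1),  |v_rel|² = 17;  v_rel·d = (-4)·(-16) + (-1)·(2) = 62
17·t² − 124·t + 91 = 0  ⇒  m = 62² − 17·91 = 2297
m = 2297 > 0,  v_rel·d = 62 > 0  ⇒  inside

inside=yes margin=2297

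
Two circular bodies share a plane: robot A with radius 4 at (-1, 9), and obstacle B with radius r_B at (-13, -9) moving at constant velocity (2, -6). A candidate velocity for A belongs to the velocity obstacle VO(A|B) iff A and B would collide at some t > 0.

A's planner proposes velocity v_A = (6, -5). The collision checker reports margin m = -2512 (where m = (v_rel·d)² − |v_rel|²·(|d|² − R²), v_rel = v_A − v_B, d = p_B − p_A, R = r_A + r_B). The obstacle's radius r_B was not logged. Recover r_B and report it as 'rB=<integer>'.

m = -2512
d = (-12, -18);  v_rel = (4, 1),  |v_rel|² = 17
v_rel×d = (4)·(-18) − (1)·(-12) = -60
since m = R²·17 − (-60)²:  R² = (3600 + -2512) / 17 = 64
R = √64 = 8  ⇒  r_B = 8 − 4 = 4

rB=4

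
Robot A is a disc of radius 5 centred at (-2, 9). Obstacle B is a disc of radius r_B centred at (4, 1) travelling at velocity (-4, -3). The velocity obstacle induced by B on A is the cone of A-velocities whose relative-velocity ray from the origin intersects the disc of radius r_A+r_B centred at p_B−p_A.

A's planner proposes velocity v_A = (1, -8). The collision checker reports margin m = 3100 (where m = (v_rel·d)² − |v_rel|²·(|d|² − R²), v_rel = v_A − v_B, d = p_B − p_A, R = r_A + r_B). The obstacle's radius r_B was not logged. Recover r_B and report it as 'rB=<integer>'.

m = 3100
d = (6, -8);  v_rel = (5, -5),  |v_rel|² = 50
v_rel×d = (5)·(-8) − (-5)·(6) = -10
since m = R²·50 − (-10)²:  R² = (100 + 3100) / 50 = 64
R = √64 = 8  ⇒  r_B = 8 − 5 = 3

rB=3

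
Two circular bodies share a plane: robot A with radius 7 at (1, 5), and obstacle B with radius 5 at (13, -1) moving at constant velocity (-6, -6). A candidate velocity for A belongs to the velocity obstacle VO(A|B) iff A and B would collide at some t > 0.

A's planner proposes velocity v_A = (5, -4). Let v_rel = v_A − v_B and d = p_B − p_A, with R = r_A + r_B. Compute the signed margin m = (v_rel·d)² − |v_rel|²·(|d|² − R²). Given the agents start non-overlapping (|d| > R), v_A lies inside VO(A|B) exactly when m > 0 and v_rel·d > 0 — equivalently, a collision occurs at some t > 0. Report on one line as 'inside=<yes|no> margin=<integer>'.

d = (12, -6),  |d|² = 180;  R = 7+5 = 12,  c = 180−12² = 36
v_rel = (11, 2),  |v_rel|² = 125;  v_rel·d = (11)·(12) + (2)·(-6) = 120
125·t² − 240·t + 36 = 0  ⇒  m = 120² − 125·36 = 9900
m = 9900 > 0,  v_rel·d = 120 > 0  ⇒  inside

inside=yes margin=9900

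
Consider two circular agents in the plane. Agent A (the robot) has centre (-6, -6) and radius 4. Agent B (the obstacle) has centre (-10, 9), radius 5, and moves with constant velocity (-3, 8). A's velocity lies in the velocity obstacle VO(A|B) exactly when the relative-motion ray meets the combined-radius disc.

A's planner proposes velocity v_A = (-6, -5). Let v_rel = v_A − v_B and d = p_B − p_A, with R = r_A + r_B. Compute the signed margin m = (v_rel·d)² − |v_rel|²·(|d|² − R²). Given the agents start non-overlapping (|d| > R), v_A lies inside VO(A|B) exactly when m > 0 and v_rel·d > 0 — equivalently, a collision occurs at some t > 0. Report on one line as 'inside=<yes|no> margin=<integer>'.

d = (-4, 15),  |d|² = 241;  R = 4+5 = 9,  c = 241−9² = 160
v_rel = (-3, -13),  |v_rel|² = 178;  v_rel·d = (-3)·(-4) + (-13)·(15) = -183
178·t² + 366·t + 160 = 0  ⇒  m = (-183)² − 178·160 = 5009
m = 5009 > 0,  v_rel·d = -183 < 0  ⇒  outside

inside=no margin=5009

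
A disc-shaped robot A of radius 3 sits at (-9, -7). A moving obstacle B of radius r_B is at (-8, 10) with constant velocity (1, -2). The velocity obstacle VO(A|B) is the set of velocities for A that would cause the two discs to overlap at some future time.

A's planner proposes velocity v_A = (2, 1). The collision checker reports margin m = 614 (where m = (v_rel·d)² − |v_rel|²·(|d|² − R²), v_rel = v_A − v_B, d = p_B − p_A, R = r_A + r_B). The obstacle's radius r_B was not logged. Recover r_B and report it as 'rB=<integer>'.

m = 614
d = (1, 17);  v_rel = (1, 3),  |v_rel|² = 10
v_rel×d = (1)·(17) − (3)·(1) = 14
since m = R²·10 − 14²:  R² = (196 + 614) / 10 = 81
R = √81 = 9  ⇒  r_B = 9 − 3 = 6

rB=6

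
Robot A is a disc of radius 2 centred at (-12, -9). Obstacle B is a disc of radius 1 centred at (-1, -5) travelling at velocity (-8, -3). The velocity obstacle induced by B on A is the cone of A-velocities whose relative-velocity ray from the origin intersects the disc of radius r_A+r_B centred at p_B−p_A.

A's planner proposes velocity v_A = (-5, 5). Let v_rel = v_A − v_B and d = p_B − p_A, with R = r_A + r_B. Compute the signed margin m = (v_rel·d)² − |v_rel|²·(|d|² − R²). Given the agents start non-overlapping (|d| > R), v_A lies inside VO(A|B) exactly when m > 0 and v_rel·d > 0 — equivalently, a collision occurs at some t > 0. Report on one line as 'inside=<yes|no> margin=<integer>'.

d = (11, 4),  |d|² = 137;  R = 2+1 = 3,  c = 137−3² = 128
v_rel = (3, 8),  |v_rel|² = 73;  v_rel·d = (3)·(11) + (8)·(4) = 65
73·t² − 130·t + 128 = 0  ⇒  m = 65² − 73·128 = -5119
m = -5119 < 0,  v_rel·d = 65 > 0  ⇒  outside

inside=no margin=-5119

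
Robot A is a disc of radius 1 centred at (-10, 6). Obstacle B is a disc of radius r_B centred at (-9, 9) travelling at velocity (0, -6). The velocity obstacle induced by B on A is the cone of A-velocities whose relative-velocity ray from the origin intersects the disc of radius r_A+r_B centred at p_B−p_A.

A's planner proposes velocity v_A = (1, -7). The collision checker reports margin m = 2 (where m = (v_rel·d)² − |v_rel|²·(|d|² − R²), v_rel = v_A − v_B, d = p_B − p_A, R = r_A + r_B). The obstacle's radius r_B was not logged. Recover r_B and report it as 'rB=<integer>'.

m = 2
d = (1, 3);  v_rel = (1, -1),  |v_rel|² = 2
v_rel×d = (1)·(3) − (-1)·(1) = 4
since m = R²·2 − 4²:  R² = (16 + 2) / 2 = 9
R = √9 = 3  ⇒  r_B = 3 − 1 = 2

rB=2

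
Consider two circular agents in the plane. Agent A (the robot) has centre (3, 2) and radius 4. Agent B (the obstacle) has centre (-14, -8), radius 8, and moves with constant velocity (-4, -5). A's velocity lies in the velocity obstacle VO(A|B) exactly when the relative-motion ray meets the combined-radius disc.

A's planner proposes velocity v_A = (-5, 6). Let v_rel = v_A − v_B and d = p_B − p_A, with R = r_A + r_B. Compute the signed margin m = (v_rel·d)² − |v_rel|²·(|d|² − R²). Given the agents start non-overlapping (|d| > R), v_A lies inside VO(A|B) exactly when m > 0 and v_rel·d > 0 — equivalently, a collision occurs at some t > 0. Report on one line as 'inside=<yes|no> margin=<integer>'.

d = (-17, -10),  |d|² = 389;  R = 4+8 = 12,  c = 389−12² = 245
v_rel = (-1, 11),  |v_rel|² = 122;  v_rel·d = (-1)·(-17) + (11)·(-10) = -93
122·t² + 186·t + 245 = 0  ⇒  m = (-93)² − 122·245 = -21241
m = -21241 < 0,  v_rel·d = -93 < 0  ⇒  outside

inside=no margin=-21241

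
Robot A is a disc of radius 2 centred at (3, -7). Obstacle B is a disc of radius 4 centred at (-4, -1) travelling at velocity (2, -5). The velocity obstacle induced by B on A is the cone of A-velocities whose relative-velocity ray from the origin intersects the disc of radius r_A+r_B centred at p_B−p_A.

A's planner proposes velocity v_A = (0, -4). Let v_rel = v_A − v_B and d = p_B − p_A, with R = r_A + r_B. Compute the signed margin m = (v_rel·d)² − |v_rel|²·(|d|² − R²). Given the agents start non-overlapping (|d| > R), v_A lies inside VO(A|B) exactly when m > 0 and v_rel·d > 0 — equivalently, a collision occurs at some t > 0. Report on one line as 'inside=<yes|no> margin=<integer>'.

d = (-7, 6),  |d|² = 85;  R = 2+4 = 6,  c = 85−6² = 49
v_rel = (-2, 1),  |v_rel|² = 5;  v_rel·d = (-2)·(-7) + (1)·(6) = 20
5·t² − 40·t + 49 = 0  ⇒  m = 20² − 5·49 = 155
m = 155 > 0,  v_rel·d = 20 > 0  ⇒  inside

inside=yes margin=155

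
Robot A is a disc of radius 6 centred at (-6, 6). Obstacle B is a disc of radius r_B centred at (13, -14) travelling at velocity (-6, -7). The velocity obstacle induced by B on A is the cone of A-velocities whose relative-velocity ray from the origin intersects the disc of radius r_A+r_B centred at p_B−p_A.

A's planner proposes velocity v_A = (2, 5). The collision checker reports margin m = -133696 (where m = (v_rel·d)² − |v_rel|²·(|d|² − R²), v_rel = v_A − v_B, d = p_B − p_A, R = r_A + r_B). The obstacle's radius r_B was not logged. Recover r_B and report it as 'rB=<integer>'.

m = -133696
d = (19, -20);  v_rel = (8, 12),  |v_rel|² = 208
v_rel×d = (8)·(-20) − (12)·(19) = -388
since m = R²·208 − (-388)²:  R² = (150544 + -133696) / 208 = 81
R = √81 = 9  ⇒  r_B = 9 − 6 = 3

rB=3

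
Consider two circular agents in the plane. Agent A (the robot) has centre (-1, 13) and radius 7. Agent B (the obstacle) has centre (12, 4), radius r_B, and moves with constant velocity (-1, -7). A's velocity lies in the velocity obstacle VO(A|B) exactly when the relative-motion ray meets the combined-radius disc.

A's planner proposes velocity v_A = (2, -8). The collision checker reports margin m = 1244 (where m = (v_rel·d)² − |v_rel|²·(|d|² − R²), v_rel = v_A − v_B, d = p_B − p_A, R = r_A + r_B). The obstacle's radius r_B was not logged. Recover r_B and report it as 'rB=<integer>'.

m = 1244
d = (13, -9);  v_rel = (3, -1),  |v_rel|² = 10
v_rel×d = (3)·(-9) − (-1)·(13) = -14
since m = R²·10 − (-14)²:  R² = (196 + 1244) / 10 = 144
R = √144 = 12  ⇒  r_B = 12 − 7 = 5

rB=5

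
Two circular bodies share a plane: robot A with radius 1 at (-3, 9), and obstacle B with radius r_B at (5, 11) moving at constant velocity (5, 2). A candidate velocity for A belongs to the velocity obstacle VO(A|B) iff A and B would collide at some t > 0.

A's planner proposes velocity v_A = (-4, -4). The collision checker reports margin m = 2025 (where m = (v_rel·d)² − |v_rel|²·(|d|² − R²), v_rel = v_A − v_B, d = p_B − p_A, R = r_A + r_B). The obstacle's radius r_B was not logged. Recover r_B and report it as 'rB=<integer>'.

m = 2025
d = (8, 2);  v_rel = (-9, -6),  |v_rel|² = 117
v_rel×d = (-9)·(2) − (-6)·(8) = 30
since m = R²·117 − 30²:  R² = (900 + 2025) / 117 = 25
R = √25 = 5  ⇒  r_B = 5 − 1 = 4

rB=4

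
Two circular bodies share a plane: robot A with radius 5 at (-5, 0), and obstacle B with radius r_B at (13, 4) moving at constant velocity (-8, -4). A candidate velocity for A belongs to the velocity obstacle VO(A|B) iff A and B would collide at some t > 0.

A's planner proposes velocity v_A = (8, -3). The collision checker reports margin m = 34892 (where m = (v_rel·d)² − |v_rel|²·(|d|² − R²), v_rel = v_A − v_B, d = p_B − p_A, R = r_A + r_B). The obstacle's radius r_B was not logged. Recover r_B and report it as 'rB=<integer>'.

m = 34892
d = (18, 4);  v_rel = (16, 1),  |v_rel|² = 257
v_rel×d = (16)·(4) − (1)·(18) = 46
since m = R²·257 − 46²:  R² = (2116 + 34892) / 257 = 144
R = √144 = 12  ⇒  r_B = 12 − 5 = 7

rB=7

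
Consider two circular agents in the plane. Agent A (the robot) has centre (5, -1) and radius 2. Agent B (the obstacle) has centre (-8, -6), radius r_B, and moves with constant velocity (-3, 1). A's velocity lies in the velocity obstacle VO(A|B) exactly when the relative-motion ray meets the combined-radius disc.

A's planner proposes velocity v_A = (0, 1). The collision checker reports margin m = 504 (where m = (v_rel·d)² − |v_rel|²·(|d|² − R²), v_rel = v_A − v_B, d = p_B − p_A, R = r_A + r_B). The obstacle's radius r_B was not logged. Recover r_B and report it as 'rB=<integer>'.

m = 504
d = (-13, -5);  v_rel = (3, 0),  |v_rel|² = 9
v_rel×d = (3)·(-5) − (0)·(-13) = -15
since m = R²·9 − (-15)²:  R² = (225 + 504) / 9 = 81
R = √81 = 9  ⇒  r_B = 9 − 2 = 7

rB=7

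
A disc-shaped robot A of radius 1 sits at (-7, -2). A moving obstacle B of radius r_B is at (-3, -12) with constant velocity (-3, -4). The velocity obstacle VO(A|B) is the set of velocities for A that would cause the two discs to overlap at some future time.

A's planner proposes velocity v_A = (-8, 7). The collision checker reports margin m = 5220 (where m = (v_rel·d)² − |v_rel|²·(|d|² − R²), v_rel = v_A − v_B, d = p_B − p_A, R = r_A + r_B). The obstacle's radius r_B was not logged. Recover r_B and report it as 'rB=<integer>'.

m = 5220
d = (4, -10);  v_rel = (-5, 11),  |v_rel|² = 146
v_rel×d = (-5)·(-10) − (11)·(4) = 6
since m = R²·146 − 6²:  R² = (36 + 5220) / 146 = 36
R = √36 = 6  ⇒  r_B = 6 − 1 = 5

rB=5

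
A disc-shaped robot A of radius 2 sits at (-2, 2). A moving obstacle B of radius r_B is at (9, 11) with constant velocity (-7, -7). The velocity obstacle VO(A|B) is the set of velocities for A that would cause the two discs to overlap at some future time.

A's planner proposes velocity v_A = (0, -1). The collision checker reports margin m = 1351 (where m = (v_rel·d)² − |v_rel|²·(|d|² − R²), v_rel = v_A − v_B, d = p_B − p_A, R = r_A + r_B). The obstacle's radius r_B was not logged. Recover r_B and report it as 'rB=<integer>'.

m = 1351
d = (11, 9);  v_rel = (7, 6),  |v_rel|² = 85
v_rel×d = (7)·(9) − (6)·(11) = -3
since m = R²·85 − (-3)²:  R² = (9 + 1351) / 85 = 16
R = √16 = 4  ⇒  r_B = 4 − 2 = 2

rB=2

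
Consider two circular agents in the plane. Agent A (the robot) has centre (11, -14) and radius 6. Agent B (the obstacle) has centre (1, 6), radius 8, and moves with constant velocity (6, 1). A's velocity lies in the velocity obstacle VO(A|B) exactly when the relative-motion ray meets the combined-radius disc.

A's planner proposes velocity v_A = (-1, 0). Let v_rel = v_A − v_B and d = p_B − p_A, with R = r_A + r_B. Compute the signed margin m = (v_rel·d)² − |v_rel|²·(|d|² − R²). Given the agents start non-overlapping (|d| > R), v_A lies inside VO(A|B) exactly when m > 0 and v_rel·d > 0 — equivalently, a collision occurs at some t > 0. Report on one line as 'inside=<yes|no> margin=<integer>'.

d = (-10, 20),  |d|² = 500;  R = 6+8 = 14,  c = 500−14² = 304
v_rel = (-7, -1),  |v_rel|² = 50;  v_rel·d = (-7)·(-10) + (-1)·(20) = 50
50·t² − 100·t + 304 = 0  ⇒  m = 50² − 50·304 = -12700
m = -12700 < 0,  v_rel·d = 50 > 0  ⇒  outside

inside=no margin=-12700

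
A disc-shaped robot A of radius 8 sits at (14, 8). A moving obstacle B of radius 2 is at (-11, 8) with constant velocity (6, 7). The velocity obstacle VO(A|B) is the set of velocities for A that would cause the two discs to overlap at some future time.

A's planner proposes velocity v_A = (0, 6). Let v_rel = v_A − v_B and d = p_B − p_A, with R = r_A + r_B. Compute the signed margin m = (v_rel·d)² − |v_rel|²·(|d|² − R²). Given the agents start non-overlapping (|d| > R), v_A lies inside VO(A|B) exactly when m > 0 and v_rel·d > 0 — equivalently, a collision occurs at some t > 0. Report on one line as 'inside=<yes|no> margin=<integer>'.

d = (-25, 0),  |d|² = 625;  R = 8+2 = 10,  c = 625−10² = 525
v_rel = (-6, -1),  |v_rel|² = 37;  v_rel·d = (-6)·(-25) + (-1)·(0) = 150
37·t² − 300·t + 525 = 0  ⇒  m = 150² − 37·525 = 3075
m = 3075 > 0,  v_rel·d = 150 > 0  ⇒  inside

inside=yes margin=3075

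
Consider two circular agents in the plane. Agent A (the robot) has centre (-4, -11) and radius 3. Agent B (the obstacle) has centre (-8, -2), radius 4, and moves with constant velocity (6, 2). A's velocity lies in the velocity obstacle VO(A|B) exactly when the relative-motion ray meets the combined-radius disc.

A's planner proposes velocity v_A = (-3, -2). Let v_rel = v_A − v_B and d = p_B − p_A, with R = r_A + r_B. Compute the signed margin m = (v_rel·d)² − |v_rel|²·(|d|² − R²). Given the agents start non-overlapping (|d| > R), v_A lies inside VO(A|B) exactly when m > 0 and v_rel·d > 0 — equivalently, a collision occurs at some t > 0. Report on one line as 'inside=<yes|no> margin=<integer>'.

d = (-4, 9),  |d|² = 97;  R = 3+4 = 7,  c = 97−7² = 48
v_rel = (-9, -4),  |v_rel|² = 97;  v_rel·d = (-9)·(-4) + (-4)·(9) = 0
97·t² − 0·t + 48 = 0  ⇒  m = 0² − 97·48 = -4656
m = -4656 < 0,  v_rel·d = 0 = 0  ⇒  outside

inside=no margin=-4656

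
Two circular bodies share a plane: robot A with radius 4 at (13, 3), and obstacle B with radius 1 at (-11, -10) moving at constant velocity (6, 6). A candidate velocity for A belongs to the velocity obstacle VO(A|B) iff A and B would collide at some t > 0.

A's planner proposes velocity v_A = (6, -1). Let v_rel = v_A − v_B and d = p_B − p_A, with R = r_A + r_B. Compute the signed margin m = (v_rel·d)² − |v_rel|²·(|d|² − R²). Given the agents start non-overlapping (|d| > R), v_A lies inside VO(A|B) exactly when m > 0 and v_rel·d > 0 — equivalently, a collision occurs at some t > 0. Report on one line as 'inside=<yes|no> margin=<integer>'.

d = (-24, -13),  |d|² = 745;  R = 4+1 = 5,  c = 745−5² = 720
v_rel = (0, -7),  |v_rel|² = 49;  v_rel·d = (0)·(-24) + (-7)·(-13) = 91
49·t² − 182·t + 720 = 0  ⇒  m = 91² − 49·720 = -26999
m = -26999 < 0,  v_rel·d = 91 > 0  ⇒  outside

inside=no margin=-26999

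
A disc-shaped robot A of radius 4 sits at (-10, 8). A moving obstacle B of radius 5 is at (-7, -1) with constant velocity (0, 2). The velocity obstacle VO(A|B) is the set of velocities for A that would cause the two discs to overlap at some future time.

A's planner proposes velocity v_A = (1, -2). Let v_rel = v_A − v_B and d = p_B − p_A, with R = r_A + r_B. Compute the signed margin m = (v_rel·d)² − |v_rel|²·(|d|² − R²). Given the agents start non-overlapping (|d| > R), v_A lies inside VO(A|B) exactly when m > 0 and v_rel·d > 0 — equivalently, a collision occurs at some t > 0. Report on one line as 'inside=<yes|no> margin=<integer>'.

d = (3, -9),  |d|² = 90;  R = 4+5 = 9,  c = 90−9² = 9
v_rel = (1, -4),  |v_rel|² = 17;  v_rel·d = (1)·(3) + (-4)·(-9) = 39
17·t² − 78·t + 9 = 0  ⇒  m = 39² − 17·9 = 1368
m = 1368 > 0,  v_rel·d = 39 > 0  ⇒  inside

inside=yes margin=1368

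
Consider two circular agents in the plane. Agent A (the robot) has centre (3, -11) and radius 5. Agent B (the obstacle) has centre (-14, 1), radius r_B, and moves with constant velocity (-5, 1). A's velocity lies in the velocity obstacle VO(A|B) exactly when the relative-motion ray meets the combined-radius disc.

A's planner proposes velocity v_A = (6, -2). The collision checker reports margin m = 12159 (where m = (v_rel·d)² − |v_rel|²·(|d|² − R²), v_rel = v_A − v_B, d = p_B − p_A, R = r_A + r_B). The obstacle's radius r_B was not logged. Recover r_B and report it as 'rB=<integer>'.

m = 12159
d = (-17, 12);  v_rel = (11, -3),  |v_rel|² = 130
v_rel×d = (11)·(12) − (-3)·(-17) = 81
since m = R²·130 − 81²:  R² = (6561 + 12159) / 130 = 144
R = √144 = 12  ⇒  r_B = 12 − 5 = 7

rB=7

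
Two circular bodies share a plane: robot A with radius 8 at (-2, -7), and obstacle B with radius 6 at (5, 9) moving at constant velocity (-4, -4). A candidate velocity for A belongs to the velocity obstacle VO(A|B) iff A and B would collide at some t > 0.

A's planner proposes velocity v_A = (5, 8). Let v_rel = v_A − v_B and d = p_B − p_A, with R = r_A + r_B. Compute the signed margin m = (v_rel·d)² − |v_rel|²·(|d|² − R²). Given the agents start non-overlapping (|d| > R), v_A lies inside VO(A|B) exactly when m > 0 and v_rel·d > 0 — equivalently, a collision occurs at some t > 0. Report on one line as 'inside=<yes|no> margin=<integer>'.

d = (7, 16),  |d|² = 305;  R = 8+6 = 14,  c = 305−14² = 109
v_rel = (9, 12),  |v_rel|² = 225;  v_rel·d = (9)·(7) + (12)·(16) = 255
225·t² − 510·t + 109 = 0  ⇒  m = 255² − 225·109 = 40500
m = 40500 > 0,  v_rel·d = 255 > 0  ⇒  inside

inside=yes margin=40500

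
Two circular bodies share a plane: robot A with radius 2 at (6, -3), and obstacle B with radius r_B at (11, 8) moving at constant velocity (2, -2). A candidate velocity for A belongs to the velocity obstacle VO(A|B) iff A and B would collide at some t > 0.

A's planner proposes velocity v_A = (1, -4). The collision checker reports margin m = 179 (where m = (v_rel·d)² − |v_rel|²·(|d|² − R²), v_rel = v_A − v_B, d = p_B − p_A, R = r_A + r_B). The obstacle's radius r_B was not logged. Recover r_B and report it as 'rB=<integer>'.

m = 179
d = (5, 11);  v_rel = (-1, -2),  |v_rel|² = 5
v_rel×d = (-1)·(11) − (-2)·(5) = -1
since m = R²·5 − (-1)²:  R² = (1 + 179) / 5 = 36
R = √36 = 6  ⇒  r_B = 6 − 2 = 4

rB=4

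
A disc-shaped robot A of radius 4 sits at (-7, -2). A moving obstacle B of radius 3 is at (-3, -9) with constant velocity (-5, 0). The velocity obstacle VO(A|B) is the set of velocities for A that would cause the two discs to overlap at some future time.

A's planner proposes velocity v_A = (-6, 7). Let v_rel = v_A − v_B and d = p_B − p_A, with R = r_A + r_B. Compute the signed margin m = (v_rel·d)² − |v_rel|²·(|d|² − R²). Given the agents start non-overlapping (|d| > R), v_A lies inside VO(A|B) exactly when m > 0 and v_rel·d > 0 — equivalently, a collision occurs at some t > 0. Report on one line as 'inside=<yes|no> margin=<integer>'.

d = (4, -7),  |d|² = 65;  R = 4+3 = 7,  c = 65−7² = 16
v_rel = (-1, 7),  |v_rel|² = 50;  v_rel·d = (-1)·(4) + (7)·(-7) = -53
50·t² + 106·t + 16 = 0  ⇒  m = (-53)² − 50·16 = 2009
m = 2009 > 0,  v_rel·d = -53 < 0  ⇒  outside

inside=no margin=2009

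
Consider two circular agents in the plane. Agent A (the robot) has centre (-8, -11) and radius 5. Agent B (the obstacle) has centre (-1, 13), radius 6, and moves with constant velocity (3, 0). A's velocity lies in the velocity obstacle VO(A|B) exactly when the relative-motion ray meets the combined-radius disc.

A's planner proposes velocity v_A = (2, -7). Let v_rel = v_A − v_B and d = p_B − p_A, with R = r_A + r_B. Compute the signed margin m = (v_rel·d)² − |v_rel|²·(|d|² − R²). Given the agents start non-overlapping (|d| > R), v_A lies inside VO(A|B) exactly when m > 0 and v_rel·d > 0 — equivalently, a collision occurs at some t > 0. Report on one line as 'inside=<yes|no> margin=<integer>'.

d = (7, 24),  |d|² = 625;  R = 5+6 = 11,  c = 625−11² = 504
v_rel = (-1, -7),  |v_rel|² = 50;  v_rel·d = (-1)·(7) + (-7)·(24) = -175
50·t² + 350·t + 504 = 0  ⇒  m = (-175)² − 50·504 = 5425
m = 5425 > 0,  v_rel·d = -175 < 0  ⇒  outside

inside=no margin=5425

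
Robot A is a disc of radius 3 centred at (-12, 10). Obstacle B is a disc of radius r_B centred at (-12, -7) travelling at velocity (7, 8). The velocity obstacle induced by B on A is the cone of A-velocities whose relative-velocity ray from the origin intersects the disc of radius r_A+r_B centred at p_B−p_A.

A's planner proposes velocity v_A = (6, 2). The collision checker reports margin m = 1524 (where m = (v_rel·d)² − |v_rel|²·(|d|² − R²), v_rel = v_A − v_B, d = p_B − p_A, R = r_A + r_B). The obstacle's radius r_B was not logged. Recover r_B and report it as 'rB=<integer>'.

m = 1524
d = (0, -17);  v_rel = (-1, -6),  |v_rel|² = 37
v_rel×d = (-1)·(-17) − (-6)·(0) = 17
since m = R²·37 − 17²:  R² = (289 + 1524) / 37 = 49
R = √49 = 7  ⇒  r_B = 7 − 3 = 4

rB=4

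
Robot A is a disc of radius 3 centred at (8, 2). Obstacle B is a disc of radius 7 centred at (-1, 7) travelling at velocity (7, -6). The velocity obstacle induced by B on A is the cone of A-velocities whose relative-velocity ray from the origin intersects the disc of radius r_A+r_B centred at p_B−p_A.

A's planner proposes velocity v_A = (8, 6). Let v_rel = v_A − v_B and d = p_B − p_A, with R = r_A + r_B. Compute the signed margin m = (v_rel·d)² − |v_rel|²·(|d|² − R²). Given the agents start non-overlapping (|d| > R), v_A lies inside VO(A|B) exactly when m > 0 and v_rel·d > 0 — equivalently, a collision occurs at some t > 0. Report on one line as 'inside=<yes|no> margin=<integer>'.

d = (-9, 5),  |d|² = 106;  R = 3+7 = 10,  c = 106−10² = 6
v_rel = (1, 12),  |v_rel|² = 145;  v_rel·d = (1)·(-9) + (12)·(5) = 51
145·t² − 102·t + 6 = 0  ⇒  m = 51² − 145·6 = 1731
m = 1731 > 0,  v_rel·d = 51 > 0  ⇒  inside

inside=yes margin=1731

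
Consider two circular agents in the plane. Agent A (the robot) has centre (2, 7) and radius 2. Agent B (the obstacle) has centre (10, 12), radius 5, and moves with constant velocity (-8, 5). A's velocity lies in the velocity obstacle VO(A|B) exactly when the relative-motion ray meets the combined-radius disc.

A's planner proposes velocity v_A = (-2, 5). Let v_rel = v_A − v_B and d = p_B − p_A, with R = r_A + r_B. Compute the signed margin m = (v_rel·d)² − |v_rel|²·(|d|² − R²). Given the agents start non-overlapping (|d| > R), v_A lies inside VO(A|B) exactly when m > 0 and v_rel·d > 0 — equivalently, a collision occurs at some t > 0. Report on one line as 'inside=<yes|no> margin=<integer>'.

d = (8, 5),  |d|² = 89;  R = 2+5 = 7,  c = 89−7² = 40
v_rel = (6, 0),  |v_rel|² = 36;  v_rel·d = (6)·(8) + (0)·(5) = 48
36·t² − 96·t + 40 = 0  ⇒  m = 48² − 36·40 = 864
m = 864 > 0,  v_rel·d = 48 > 0  ⇒  inside

inside=yes margin=864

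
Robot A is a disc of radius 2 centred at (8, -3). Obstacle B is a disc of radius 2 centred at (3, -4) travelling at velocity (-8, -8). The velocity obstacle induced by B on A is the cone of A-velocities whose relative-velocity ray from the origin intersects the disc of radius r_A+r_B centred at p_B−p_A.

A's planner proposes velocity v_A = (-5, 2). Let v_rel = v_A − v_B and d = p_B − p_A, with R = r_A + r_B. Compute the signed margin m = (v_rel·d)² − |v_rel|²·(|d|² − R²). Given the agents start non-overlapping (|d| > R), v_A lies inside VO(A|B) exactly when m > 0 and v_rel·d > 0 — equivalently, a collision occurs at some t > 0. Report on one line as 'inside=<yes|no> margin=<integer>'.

d = (-5, -1),  |d|² = 26;  R = 2+2 = 4,  c = 26−4² = 10
v_rel = (3, 10),  |v_rel|² = 109;  v_rel·d = (3)·(-5) + (10)·(-1) = -25
109·t² + 50·t + 10 = 0  ⇒  m = (-25)² − 109·10 = -465
m = -465 < 0,  v_rel·d = -25 < 0  ⇒  outside

inside=no margin=-465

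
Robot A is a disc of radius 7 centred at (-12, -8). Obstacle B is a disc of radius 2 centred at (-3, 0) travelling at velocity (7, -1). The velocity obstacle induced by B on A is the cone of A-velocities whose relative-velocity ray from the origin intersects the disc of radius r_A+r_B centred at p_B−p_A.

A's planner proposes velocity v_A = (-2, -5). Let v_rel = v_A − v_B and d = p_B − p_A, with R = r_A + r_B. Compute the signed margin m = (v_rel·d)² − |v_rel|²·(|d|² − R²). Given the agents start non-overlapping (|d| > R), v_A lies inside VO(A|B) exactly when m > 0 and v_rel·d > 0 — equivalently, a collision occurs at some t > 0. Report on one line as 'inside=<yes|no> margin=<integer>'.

d = (9, 8),  |d|² = 145;  R = 7+2 = 9,  c = 145−9² = 64
v_rel = (-9, -4),  |v_rel|² = 97;  v_rel·d = (-9)·(9) + (-4)·(8) = -113
97·t² + 226·t + 64 = 0  ⇒  m = (-113)² − 97·64 = 6561
m = 6561 > 0,  v_rel·d = -113 < 0  ⇒  outside

inside=no margin=6561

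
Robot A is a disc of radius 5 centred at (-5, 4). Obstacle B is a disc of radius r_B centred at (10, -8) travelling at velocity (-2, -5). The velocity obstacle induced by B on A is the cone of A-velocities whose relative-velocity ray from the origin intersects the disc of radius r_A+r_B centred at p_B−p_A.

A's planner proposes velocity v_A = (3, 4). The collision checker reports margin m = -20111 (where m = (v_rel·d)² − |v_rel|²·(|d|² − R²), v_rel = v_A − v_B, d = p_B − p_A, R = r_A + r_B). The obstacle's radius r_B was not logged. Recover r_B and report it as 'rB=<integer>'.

m = -20111
d = (15, -12);  v_rel = (5, 9),  |v_rel|² = 106
v_rel×d = (5)·(-12) − (9)·(15) = -195
since m = R²·106 − (-195)²:  R² = (38025 + -20111) / 106 = 169
R = √169 = 13  ⇒  r_B = 13 − 5 = 8

rB=8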